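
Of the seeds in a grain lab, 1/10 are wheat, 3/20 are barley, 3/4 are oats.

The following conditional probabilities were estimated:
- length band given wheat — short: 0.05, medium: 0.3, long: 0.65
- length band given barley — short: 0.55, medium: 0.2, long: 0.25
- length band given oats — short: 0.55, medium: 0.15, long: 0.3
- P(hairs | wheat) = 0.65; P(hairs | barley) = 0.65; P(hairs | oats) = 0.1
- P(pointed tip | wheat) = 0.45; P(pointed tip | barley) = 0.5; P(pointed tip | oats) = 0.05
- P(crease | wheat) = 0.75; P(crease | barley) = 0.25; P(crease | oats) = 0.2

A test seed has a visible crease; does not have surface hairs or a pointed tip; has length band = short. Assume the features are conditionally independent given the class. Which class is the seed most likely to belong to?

wheat: 0.1 × 0.05 × (1−0.65) × (1−0.45) × 0.75 = 0.000721875
barley: 0.15 × 0.55 × (1−0.65) × (1−0.5) × 0.25 = 0.003609375
oats: 0.75 × 0.55 × (1−0.1) × (1−0.05) × 0.2 = 0.0705375
Highest score → oats.

oats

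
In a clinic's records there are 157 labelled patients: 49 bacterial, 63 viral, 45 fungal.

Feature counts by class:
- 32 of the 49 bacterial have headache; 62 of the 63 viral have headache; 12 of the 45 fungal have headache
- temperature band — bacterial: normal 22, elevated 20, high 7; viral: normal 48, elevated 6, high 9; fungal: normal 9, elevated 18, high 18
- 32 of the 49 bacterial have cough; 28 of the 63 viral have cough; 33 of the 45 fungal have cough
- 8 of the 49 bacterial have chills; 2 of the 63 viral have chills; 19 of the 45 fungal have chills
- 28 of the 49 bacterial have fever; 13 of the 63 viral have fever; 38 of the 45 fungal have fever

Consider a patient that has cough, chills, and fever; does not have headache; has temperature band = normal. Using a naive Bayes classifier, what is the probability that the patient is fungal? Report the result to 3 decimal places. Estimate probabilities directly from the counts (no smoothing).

bacterial: (49/157) × (17/49) × (22/49) × (32/49) × (8/49) × (28/49) ≈ 0.002962
viral: (63/157) × (1/63) × (48/63) × (28/63) × (2/63) × (13/63) ≈ 0.000014129
fungal: (45/157) × (33/45) × (9/45) × (33/45) × (19/45) × (38/45) ≈ 0.0109915
P(fungal | x) = 0.0109915 / 0.013967629 ≈ 0.787

0.787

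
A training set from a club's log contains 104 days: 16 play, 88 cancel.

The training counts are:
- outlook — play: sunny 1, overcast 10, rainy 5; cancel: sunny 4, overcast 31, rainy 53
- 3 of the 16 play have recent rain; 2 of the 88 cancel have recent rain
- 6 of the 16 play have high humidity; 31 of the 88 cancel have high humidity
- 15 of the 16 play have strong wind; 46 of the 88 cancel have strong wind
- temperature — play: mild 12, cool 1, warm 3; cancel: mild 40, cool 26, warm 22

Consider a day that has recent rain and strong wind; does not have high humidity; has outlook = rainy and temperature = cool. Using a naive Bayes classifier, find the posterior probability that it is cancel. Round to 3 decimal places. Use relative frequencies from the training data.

0.778

play: (16/104) × (5/16) × (3/16) × (10/16) × (15/16) × (1/16) ≈ 0.000330118
cancel: (88/104) × (53/88) × (2/88) × (57/88) × (46/88) × (26/88) ≈ 0.00115864
P(cancel | x) = 0.00115864 / 0.001488758 ≈ 0.778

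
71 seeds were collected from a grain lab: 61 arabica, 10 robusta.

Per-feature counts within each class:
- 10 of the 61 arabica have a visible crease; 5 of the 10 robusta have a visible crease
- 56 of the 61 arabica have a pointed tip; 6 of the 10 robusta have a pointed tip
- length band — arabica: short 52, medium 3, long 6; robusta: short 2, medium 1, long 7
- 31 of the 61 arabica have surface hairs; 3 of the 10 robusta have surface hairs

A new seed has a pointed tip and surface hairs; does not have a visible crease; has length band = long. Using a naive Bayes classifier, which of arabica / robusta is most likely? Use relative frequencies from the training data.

arabica: (61/71) × (51/61) × (56/61) × (6/61) × (31/61) ≈ 0.0329627
robusta: (10/71) × (5/10) × (6/10) × (7/10) × (3/10) ≈ 0.00887324
Highest score → arabica.

arabica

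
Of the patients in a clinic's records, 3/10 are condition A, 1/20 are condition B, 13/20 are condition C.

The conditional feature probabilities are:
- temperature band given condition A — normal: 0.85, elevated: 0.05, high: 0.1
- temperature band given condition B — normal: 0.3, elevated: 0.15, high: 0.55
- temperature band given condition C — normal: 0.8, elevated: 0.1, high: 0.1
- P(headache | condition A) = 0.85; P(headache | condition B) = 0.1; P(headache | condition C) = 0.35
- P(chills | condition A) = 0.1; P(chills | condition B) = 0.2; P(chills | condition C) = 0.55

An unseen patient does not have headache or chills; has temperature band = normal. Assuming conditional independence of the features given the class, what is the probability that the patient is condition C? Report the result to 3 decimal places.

condition A: 0.3 × 0.85 × (1−0.85) × (1−0.1) = 0.034425
condition B: 0.05 × 0.3 × (1−0.1) × (1−0.2) = 0.0108
condition C: 0.65 × 0.8 × (1−0.35) × (1−0.55) = 0.1521
P(condition C | x) = 0.1521 / 0.197325 ≈ 0.771

0.771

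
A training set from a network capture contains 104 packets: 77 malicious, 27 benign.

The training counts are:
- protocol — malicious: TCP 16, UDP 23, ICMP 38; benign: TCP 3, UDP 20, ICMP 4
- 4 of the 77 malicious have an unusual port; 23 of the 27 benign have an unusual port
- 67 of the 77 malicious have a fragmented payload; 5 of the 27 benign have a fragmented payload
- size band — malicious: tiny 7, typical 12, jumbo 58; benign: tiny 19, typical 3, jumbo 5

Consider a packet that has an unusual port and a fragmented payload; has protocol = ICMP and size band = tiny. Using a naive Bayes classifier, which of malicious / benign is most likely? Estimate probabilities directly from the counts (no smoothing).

malicious: (77/104) × (38/77) × (4/77) × (67/77) × (7/77) ≈ 0.00150145
benign: (27/104) × (4/27) × (23/27) × (5/27) × (19/27) ≈ 0.0042696
Highest score → benign.

benign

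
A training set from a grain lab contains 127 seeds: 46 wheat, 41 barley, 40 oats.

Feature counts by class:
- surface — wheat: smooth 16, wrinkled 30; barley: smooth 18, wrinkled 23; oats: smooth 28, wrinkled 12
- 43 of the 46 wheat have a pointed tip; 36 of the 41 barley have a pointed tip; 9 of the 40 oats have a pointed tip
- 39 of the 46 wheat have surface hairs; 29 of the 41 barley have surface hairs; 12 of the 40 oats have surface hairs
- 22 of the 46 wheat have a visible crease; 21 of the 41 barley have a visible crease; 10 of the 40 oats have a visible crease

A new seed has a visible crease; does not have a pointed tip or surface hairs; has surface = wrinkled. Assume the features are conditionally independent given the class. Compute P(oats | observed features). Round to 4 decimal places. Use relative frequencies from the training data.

wheat: (46/127) × (30/46) × (3/46) × (7/46) × (22/46) ≈ 0.00112121
barley: (41/127) × (23/41) × (5/41) × (12/41) × (21/41) ≈ 0.00331088
oats: (40/127) × (12/40) × (31/40) × (28/40) × (10/40) ≈ 0.012815
P(oats | x) = 0.012815 / 0.01724709 ≈ 0.7430

0.7430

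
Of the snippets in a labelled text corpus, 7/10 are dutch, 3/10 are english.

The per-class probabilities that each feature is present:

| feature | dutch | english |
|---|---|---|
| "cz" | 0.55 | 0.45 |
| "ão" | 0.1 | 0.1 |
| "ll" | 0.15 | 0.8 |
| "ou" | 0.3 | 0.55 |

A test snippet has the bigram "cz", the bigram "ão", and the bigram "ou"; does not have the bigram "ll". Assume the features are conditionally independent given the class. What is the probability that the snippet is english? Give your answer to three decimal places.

dutch: 0.7 × 0.55 × 0.1 × (1−0.15) × 0.3 = 0.0098175
english: 0.3 × 0.45 × 0.1 × (1−0.8) × 0.55 = 0.001485
P(english | x) = 0.001485 / 0.0113025 ≈ 0.131

0.131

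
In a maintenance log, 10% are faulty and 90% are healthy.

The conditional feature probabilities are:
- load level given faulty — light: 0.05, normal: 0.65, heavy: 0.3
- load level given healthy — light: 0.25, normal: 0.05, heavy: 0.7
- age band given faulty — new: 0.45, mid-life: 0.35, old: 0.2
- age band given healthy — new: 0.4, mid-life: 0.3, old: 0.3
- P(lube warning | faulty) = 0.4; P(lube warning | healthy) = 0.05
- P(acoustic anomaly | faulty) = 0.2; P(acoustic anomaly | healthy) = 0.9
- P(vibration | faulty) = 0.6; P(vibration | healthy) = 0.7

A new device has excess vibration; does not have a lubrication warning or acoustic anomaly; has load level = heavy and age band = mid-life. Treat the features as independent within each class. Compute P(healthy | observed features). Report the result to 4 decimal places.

0.8061

faulty: 0.1 × 0.3 × 0.35 × (1−0.4) × (1−0.2) × 0.6 = 0.003024
healthy: 0.9 × 0.7 × 0.3 × (1−0.05) × (1−0.9) × 0.7 = 0.0125685
P(healthy | x) = 0.0125685 / 0.0155925 ≈ 0.8061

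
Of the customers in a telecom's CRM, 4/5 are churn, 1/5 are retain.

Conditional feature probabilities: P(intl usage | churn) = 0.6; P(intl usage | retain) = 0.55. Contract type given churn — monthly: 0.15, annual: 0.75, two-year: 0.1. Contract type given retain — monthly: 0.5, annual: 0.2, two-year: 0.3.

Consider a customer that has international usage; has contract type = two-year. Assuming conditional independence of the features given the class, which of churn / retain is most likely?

churn: 0.8 × 0.6 × 0.1 = 0.048
retain: 0.2 × 0.55 × 0.3 = 0.033
Highest score → churn.

churn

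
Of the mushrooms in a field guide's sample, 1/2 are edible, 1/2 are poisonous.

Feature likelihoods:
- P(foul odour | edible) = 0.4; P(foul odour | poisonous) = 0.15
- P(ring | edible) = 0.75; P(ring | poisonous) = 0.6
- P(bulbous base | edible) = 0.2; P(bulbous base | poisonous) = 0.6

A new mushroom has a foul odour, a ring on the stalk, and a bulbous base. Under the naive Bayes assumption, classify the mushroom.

edible

edible: 0.5 × 0.4 × 0.75 × 0.2 = 0.03
poisonous: 0.5 × 0.15 × 0.6 × 0.6 = 0.027
Highest score → edible.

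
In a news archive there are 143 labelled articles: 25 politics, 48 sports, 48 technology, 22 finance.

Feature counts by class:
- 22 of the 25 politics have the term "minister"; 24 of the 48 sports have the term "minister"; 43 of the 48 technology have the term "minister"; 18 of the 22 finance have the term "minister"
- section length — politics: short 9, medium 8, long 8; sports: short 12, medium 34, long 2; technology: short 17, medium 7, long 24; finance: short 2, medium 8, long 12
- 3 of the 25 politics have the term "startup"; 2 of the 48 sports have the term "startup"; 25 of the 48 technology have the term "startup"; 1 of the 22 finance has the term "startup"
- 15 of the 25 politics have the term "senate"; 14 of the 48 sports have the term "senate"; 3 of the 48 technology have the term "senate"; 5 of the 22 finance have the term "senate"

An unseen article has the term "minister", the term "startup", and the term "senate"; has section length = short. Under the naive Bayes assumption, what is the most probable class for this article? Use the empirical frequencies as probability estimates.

politics: (25/143) × (22/25) × (9/25) × (3/25) × (15/25) ≈ 0.00398769
sports: (48/143) × (24/48) × (12/48) × (2/48) × (14/48) ≈ 0.000509907
technology: (48/143) × (43/48) × (17/48) × (25/48) × (3/48) ≈ 0.00346672
finance: (22/143) × (18/22) × (2/22) × (1/22) × (5/22) ≈ 0.000118214
Highest score → politics.

politics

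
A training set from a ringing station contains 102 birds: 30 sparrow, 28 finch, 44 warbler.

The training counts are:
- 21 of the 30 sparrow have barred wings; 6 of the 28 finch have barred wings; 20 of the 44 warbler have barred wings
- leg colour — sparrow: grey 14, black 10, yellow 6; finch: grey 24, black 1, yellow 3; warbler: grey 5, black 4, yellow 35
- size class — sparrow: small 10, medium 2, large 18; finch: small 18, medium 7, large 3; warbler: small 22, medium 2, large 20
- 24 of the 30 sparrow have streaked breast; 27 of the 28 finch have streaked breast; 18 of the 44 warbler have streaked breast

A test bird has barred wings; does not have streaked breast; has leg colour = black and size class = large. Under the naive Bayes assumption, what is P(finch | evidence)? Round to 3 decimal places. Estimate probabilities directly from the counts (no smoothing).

0.001

sparrow: (30/102) × (21/30) × (10/30) × (18/30) × (6/30) ≈ 0.00823529
finch: (28/102) × (6/28) × (1/28) × (3/28) × (1/28) ≈ 0.00000803893
warbler: (44/102) × (20/44) × (4/44) × (20/44) × (26/44) ≈ 0.00478779
P(finch | x) = 0.00000803893 / 0.01303111893 ≈ 0.001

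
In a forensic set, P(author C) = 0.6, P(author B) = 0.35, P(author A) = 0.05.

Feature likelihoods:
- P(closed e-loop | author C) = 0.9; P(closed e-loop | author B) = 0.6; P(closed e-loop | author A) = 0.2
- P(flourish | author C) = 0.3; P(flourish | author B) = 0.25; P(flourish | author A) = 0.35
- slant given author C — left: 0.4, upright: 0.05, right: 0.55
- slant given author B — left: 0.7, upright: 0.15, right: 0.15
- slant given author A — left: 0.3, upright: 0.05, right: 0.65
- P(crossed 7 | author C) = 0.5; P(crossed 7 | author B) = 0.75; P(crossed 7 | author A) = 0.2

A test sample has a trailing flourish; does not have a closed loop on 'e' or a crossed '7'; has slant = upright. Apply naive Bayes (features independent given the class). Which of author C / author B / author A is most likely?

author C: 0.6 × (1−0.9) × 0.3 × 0.05 × (1−0.5) = 0.00045
author B: 0.35 × (1−0.6) × 0.25 × 0.15 × (1−0.75) = 0.0013125
author A: 0.05 × (1−0.2) × 0.35 × 0.05 × (1−0.2) = 0.00056
Highest score → author B.

author B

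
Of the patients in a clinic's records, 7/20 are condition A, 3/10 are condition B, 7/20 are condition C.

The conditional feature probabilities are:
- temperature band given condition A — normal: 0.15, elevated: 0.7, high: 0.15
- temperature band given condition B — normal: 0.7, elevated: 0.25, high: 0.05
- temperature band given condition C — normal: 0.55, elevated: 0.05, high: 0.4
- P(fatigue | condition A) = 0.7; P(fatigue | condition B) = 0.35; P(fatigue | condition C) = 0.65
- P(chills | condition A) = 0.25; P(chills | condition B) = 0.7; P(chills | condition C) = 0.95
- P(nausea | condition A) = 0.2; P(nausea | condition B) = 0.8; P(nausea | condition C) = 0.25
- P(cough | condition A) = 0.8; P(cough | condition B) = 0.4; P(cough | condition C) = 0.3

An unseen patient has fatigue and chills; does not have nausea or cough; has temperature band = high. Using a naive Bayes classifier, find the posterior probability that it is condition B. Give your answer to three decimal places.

0.009

condition A: 0.35 × 0.15 × 0.7 × 0.25 × (1−0.2) × (1−0.8) = 0.00147
condition B: 0.3 × 0.05 × 0.35 × 0.7 × (1−0.8) × (1−0.4) = 0.000441
condition C: 0.35 × 0.4 × 0.65 × 0.95 × (1−0.25) × (1−0.3) = 0.04538625
P(condition B | x) = 0.000441 / 0.04729725 ≈ 0.009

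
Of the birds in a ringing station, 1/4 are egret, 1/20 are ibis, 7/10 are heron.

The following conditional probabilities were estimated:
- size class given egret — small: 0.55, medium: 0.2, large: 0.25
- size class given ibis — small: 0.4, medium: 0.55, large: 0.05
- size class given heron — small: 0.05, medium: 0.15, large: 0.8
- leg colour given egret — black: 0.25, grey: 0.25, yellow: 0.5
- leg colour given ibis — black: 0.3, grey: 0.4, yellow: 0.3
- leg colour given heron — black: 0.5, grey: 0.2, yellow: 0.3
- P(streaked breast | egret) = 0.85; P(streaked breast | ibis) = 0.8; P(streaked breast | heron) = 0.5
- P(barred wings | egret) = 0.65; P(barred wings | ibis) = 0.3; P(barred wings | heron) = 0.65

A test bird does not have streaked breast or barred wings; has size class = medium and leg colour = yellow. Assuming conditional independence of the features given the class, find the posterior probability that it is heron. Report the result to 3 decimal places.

0.691

egret: 0.25 × 0.2 × 0.5 × (1−0.85) × (1−0.65) = 0.0013125
ibis: 0.05 × 0.55 × 0.3 × (1−0.8) × (1−0.3) = 0.001155
heron: 0.7 × 0.15 × 0.3 × (1−0.5) × (1−0.65) = 0.0055125
P(heron | x) = 0.0055125 / 0.00798 ≈ 0.691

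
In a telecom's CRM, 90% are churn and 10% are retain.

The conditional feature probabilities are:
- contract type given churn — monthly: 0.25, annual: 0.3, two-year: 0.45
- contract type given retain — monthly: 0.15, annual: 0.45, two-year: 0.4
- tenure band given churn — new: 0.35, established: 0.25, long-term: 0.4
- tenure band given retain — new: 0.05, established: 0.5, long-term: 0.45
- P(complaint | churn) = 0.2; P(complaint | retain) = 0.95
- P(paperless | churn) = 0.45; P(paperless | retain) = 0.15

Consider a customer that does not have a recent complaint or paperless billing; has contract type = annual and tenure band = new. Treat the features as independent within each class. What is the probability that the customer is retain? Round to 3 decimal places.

churn: 0.9 × 0.3 × 0.35 × (1−0.2) × (1−0.45) = 0.04158
retain: 0.1 × 0.45 × 0.05 × (1−0.95) × (1−0.15) = 0.000095625
P(retain | x) = 0.000095625 / 0.041675625 ≈ 0.002

0.002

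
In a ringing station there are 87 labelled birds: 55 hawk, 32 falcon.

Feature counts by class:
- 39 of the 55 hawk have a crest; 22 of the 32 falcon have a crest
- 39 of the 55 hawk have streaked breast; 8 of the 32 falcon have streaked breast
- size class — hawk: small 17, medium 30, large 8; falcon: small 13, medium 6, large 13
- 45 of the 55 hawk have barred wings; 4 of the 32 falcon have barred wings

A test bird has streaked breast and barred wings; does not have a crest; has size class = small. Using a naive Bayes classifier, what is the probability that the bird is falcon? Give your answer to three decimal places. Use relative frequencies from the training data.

0.042

hawk: (55/87) × (16/55) × (39/55) × (17/55) × (45/55) ≈ 0.0329791
falcon: (32/87) × (10/32) × (8/32) × (13/32) × (4/32) ≈ 0.00145923
P(falcon | x) = 0.00145923 / 0.03443833 ≈ 0.042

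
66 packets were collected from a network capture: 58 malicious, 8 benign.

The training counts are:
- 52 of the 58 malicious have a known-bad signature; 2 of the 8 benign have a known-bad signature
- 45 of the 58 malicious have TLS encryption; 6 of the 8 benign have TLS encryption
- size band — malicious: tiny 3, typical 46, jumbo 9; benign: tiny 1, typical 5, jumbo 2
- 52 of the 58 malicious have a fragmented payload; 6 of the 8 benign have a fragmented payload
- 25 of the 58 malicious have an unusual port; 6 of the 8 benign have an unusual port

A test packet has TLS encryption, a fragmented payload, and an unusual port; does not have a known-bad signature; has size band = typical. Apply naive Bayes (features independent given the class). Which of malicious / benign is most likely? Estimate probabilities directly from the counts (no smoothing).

malicious: (58/66) × (6/58) × (45/58) × (46/58) × (52/58) × (25/58) ≈ 0.0216177
benign: (8/66) × (6/8) × (6/8) × (5/8) × (6/8) × (6/8) ≈ 0.0239702
Highest score → benign.

benign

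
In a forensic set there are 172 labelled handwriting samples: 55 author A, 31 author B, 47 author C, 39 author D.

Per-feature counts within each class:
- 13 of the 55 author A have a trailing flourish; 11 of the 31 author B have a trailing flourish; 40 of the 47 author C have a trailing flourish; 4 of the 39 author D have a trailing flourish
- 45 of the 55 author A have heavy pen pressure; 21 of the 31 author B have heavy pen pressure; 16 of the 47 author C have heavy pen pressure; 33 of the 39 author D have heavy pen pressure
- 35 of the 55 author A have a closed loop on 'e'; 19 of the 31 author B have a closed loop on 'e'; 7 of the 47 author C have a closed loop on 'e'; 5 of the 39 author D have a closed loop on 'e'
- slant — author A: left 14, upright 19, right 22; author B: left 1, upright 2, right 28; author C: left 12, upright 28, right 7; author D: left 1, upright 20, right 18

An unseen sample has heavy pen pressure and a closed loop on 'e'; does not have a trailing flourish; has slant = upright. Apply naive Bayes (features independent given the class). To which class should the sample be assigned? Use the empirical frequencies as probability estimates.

author A: (55/172) × (42/55) × (45/55) × (35/55) × (19/55) ≈ 0.0439205
author B: (31/172) × (20/31) × (21/31) × (19/31) × (2/31) ≈ 0.00311472
author C: (47/172) × (7/47) × (16/47) × (7/47) × (28/47) ≈ 0.00122928
author D: (39/172) × (35/39) × (33/39) × (5/39) × (20/39) ≈ 0.0113203
Highest score → author A.

author A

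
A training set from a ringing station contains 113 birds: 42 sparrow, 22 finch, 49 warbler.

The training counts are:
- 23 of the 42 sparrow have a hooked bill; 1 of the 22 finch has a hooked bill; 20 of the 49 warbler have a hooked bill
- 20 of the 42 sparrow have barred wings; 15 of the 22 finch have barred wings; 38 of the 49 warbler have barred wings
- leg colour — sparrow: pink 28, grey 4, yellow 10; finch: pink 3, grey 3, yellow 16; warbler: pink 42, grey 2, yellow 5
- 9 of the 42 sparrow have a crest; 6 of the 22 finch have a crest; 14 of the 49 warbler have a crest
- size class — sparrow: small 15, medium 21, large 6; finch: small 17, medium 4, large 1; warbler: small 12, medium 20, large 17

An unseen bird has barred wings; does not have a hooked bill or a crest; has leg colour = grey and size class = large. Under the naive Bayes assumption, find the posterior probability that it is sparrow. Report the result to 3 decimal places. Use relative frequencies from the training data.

sparrow: (42/113) × (19/42) × (20/42) × (4/42) × (33/42) × (6/42) ≈ 0.00085592
finch: (22/113) × (21/22) × (15/22) × (3/22) × (16/22) × (1/22) ≈ 0.000571193
warbler: (49/113) × (29/49) × (38/49) × (2/49) × (35/49) × (17/49) ≈ 0.0020131
P(sparrow | x) = 0.00085592 / 0.003440213 ≈ 0.249

0.249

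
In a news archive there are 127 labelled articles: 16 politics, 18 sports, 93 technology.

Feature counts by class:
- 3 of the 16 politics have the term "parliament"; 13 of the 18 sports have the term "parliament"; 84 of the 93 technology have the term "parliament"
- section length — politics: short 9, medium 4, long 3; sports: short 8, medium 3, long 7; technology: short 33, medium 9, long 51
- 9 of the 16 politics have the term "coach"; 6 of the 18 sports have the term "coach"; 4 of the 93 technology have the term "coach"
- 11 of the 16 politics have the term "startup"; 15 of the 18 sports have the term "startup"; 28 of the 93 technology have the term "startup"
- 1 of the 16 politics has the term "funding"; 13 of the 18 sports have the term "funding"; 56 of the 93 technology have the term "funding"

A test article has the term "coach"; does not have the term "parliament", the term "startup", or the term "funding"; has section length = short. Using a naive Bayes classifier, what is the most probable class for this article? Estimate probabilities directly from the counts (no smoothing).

politics

politics: (16/127) × (13/16) × (9/16) × (9/16) × (5/16) × (15/16) ≈ 0.00948868
sports: (18/127) × (5/18) × (8/18) × (6/18) × (3/18) × (5/18) ≈ 0.000270028
technology: (93/127) × (9/93) × (33/93) × (4/93) × (65/93) × (37/93) ≈ 0.000300743
Highest score → politics.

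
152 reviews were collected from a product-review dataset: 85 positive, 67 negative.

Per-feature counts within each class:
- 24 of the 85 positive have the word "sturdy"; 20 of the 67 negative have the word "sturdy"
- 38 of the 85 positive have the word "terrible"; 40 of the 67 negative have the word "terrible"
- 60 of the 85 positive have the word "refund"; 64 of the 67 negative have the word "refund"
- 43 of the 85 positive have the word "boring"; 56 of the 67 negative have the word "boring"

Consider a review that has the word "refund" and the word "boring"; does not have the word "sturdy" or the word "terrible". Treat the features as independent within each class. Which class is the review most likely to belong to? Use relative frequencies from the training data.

negative

positive: (85/152) × (61/85) × (47/85) × (60/85) × (43/85) ≈ 0.0792405
negative: (67/152) × (47/67) × (27/67) × (64/67) × (56/67) ≈ 0.0994859
Highest score → negative.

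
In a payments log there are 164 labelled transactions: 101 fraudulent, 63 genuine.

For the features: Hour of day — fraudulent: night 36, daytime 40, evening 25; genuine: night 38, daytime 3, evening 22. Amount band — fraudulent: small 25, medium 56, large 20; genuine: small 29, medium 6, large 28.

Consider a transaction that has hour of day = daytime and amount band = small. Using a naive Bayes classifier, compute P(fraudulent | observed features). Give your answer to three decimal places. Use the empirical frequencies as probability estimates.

0.878

fraudulent: (101/164) × (40/101) × (25/101) ≈ 0.0603719
genuine: (63/164) × (3/63) × (29/63) ≈ 0.00842044
P(fraudulent | x) = 0.0603719 / 0.06879234 ≈ 0.878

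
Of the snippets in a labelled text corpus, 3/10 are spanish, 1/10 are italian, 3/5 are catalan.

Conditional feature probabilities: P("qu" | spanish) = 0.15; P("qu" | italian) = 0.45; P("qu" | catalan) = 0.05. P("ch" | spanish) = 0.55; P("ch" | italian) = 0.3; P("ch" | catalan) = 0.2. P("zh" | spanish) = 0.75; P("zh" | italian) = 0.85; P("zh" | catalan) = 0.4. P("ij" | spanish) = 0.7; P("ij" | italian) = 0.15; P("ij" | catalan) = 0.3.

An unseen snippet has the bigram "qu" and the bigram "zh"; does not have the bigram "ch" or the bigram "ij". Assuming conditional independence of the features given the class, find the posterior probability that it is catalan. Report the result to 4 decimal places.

spanish: 0.3 × 0.15 × (1−0.55) × 0.75 × (1−0.7) = 0.00455625
italian: 0.1 × 0.45 × (1−0.3) × 0.85 × (1−0.15) = 0.02275875
catalan: 0.6 × 0.05 × (1−0.2) × 0.4 × (1−0.3) = 0.00672
P(catalan | x) = 0.00672 / 0.034035 ≈ 0.1974

0.1974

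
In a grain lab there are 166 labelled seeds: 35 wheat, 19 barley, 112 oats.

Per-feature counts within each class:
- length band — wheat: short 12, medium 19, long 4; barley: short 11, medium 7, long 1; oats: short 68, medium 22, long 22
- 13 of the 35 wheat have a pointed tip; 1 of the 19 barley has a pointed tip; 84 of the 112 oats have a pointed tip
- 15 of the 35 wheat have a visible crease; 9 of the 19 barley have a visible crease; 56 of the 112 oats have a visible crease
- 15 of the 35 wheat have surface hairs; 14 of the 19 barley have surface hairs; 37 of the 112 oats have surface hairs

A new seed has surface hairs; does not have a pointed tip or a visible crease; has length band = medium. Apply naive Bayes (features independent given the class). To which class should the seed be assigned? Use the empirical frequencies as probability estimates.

wheat

wheat: (35/166) × (19/35) × (22/35) × (20/35) × (15/35) ≈ 0.0176192
barley: (19/166) × (7/19) × (18/19) × (10/19) × (14/19) ≈ 0.0154928
oats: (112/166) × (22/112) × (28/112) × (56/112) × (37/112) ≈ 0.00547278
Highest score → wheat.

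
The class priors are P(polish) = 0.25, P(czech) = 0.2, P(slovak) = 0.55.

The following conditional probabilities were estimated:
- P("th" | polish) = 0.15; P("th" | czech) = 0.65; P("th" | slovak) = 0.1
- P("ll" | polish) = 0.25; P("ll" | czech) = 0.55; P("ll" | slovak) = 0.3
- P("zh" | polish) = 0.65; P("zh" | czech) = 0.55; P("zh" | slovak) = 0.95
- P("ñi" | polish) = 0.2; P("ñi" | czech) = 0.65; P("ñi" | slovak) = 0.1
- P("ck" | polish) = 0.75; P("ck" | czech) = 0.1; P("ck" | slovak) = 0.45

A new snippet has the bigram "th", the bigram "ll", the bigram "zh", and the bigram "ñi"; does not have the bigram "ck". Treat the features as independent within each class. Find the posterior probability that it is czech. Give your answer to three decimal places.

polish: 0.25 × 0.15 × 0.25 × 0.65 × 0.2 × (1−0.75) = 0.0003046875
czech: 0.2 × 0.65 × 0.55 × 0.55 × 0.65 × (1−0.1) = 0.023005125
slovak: 0.55 × 0.1 × 0.3 × 0.95 × 0.1 × (1−0.45) = 0.000862125
P(czech | x) = 0.023005125 / 0.0241719375 ≈ 0.952

0.952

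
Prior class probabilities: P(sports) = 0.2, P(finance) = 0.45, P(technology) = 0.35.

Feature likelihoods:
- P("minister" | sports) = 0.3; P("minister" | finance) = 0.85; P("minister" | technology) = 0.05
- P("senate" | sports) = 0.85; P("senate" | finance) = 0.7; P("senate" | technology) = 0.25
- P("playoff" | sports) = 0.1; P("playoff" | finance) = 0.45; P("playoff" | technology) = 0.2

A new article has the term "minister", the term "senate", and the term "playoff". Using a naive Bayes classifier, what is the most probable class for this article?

finance

sports: 0.2 × 0.3 × 0.85 × 0.1 = 0.0051
finance: 0.45 × 0.85 × 0.7 × 0.45 = 0.1204875
technology: 0.35 × 0.05 × 0.25 × 0.2 = 0.000875
Highest score → finance.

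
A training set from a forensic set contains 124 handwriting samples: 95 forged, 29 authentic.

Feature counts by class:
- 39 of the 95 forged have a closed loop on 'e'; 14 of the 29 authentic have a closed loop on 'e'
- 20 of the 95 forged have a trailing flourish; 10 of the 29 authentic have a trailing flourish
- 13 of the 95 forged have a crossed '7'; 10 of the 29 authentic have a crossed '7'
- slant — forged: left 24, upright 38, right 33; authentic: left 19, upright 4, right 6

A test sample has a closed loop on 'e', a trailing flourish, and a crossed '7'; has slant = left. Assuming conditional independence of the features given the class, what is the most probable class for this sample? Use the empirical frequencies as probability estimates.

authentic

forged: (95/124) × (39/95) × (20/95) × (13/95) × (24/95) ≈ 0.00228906
authentic: (29/124) × (14/29) × (10/29) × (10/29) × (19/29) ≈ 0.00879561
Highest score → authentic.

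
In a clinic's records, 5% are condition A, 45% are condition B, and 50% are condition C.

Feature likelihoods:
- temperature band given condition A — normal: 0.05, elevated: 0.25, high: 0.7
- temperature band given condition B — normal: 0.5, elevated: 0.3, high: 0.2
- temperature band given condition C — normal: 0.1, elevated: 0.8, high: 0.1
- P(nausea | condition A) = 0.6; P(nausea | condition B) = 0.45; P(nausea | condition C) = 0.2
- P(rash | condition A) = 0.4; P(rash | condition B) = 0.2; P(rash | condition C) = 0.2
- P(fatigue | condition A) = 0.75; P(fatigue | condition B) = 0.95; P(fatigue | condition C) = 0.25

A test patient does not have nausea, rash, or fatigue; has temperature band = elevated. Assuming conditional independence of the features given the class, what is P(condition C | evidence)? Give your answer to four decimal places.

0.9810

condition A: 0.05 × 0.25 × (1−0.6) × (1−0.4) × (1−0.75) = 0.00075
condition B: 0.45 × 0.3 × (1−0.45) × (1−0.2) × (1−0.95) = 0.00297
condition C: 0.5 × 0.8 × (1−0.2) × (1−0.2) × (1−0.25) = 0.192
P(condition C | x) = 0.192 / 0.19572 ≈ 0.9810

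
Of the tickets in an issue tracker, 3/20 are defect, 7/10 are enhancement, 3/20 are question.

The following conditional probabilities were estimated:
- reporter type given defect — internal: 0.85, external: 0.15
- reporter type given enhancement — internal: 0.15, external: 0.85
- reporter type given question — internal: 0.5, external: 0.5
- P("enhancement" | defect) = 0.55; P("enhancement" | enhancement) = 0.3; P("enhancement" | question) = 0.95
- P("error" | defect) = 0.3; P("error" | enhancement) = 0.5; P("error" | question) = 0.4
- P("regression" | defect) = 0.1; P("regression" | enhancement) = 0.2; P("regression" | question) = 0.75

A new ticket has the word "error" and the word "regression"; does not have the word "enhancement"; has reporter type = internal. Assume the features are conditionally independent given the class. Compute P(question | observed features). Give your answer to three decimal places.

0.110

defect: 0.15 × 0.85 × (1−0.55) × 0.3 × 0.1 = 0.00172125
enhancement: 0.7 × 0.15 × (1−0.3) × 0.5 × 0.2 = 0.00735
question: 0.15 × 0.5 × (1−0.95) × 0.4 × 0.75 = 0.001125
P(question | x) = 0.001125 / 0.01019625 ≈ 0.110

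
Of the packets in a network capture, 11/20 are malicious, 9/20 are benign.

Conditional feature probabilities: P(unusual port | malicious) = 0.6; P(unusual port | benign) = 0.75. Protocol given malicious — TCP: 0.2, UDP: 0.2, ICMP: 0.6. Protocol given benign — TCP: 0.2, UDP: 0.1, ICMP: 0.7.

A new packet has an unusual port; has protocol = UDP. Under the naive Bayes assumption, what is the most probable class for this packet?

malicious: 0.55 × 0.6 × 0.2 = 0.066
benign: 0.45 × 0.75 × 0.1 = 0.03375
Highest score → malicious.

malicious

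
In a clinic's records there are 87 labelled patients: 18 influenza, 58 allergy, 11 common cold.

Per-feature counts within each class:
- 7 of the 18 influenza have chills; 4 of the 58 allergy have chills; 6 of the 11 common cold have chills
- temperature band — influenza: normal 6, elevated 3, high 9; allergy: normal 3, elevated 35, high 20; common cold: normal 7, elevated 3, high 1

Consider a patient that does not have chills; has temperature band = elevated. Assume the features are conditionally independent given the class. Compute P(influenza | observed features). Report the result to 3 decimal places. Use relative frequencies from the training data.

0.051

influenza: (18/87) × (11/18) × (3/18) ≈ 0.0210728
allergy: (58/87) × (54/58) × (35/58) ≈ 0.374554
common cold: (11/87) × (5/11) × (3/11) ≈ 0.015674
P(influenza | x) = 0.0210728 / 0.4113008 ≈ 0.051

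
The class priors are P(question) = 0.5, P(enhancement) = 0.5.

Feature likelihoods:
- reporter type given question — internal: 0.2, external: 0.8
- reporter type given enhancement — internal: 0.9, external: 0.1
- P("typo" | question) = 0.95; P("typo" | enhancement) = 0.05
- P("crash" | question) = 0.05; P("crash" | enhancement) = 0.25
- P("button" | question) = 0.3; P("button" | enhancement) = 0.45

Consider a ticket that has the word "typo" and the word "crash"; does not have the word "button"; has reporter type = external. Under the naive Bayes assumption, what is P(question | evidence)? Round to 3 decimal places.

question: 0.5 × 0.8 × 0.95 × 0.05 × (1−0.3) = 0.0133
enhancement: 0.5 × 0.1 × 0.05 × 0.25 × (1−0.45) = 0.00034375
P(question | x) = 0.0133 / 0.01364375 ≈ 0.975

0.975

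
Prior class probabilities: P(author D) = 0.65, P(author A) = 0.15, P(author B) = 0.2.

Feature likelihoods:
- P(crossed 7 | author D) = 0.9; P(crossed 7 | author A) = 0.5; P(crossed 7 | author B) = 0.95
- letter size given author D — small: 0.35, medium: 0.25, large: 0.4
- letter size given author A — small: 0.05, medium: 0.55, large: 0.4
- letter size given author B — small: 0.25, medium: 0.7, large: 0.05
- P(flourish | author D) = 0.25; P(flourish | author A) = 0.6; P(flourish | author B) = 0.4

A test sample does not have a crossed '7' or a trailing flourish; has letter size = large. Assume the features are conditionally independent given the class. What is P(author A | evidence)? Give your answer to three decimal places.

0.377

author D: 0.65 × (1−0.9) × 0.4 × (1−0.25) = 0.0195
author A: 0.15 × (1−0.5) × 0.4 × (1−0.6) = 0.012
author B: 0.2 × (1−0.95) × 0.05 × (1−0.4) = 0.0003
P(author A | x) = 0.012 / 0.0318 ≈ 0.377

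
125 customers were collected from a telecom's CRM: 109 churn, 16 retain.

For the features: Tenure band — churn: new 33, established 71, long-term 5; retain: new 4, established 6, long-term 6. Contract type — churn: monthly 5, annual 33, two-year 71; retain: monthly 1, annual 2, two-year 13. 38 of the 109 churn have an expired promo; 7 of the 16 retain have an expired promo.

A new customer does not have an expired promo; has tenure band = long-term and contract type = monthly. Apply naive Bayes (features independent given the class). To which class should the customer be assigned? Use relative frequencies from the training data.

churn: (109/125) × (5/109) × (5/109) × (71/109) ≈ 0.00119519
retain: (16/125) × (6/16) × (1/16) × (9/16) = 0.0016875
Highest score → retain.

retain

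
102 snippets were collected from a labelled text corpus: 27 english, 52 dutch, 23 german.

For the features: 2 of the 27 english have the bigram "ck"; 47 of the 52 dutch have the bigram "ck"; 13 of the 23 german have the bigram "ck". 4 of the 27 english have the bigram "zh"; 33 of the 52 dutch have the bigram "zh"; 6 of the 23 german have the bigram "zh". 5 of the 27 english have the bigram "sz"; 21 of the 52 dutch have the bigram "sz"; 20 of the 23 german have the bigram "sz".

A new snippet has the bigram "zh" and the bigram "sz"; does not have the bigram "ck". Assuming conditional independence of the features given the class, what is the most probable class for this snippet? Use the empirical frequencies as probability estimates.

german

english: (27/102) × (25/27) × (4/27) × (5/27) ≈ 0.00672423
dutch: (52/102) × (5/52) × (33/52) × (21/52) ≈ 0.0125631
german: (23/102) × (10/23) × (6/23) × (20/23) ≈ 0.0222395
Highest score → german.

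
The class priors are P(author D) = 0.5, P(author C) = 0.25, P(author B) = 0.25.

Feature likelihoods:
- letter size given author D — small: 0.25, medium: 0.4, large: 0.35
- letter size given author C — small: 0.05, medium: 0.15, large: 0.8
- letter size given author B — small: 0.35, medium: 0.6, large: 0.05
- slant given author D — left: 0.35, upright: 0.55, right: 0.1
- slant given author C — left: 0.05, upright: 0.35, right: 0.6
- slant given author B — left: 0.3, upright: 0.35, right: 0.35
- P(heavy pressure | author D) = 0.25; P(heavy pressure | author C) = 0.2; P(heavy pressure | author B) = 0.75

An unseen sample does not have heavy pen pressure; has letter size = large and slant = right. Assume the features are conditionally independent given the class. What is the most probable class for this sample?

author C

author D: 0.5 × 0.35 × 0.1 × (1−0.25) = 0.013125
author C: 0.25 × 0.8 × 0.6 × (1−0.2) = 0.096
author B: 0.25 × 0.05 × 0.35 × (1−0.75) = 0.00109375
Highest score → author C.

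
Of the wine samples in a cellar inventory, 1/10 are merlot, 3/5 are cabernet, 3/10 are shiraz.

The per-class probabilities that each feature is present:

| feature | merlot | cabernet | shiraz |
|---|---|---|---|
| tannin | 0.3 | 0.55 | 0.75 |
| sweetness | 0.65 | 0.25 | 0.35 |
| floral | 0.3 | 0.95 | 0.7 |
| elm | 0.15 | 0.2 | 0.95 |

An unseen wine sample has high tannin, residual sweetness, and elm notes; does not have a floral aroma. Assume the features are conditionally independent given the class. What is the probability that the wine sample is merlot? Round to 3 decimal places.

0.081

merlot: 0.1 × 0.3 × 0.65 × (1−0.3) × 0.15 = 0.0020475
cabernet: 0.6 × 0.55 × 0.25 × (1−0.95) × 0.2 = 0.000825
shiraz: 0.3 × 0.75 × 0.35 × (1−0.7) × 0.95 = 0.02244375
P(merlot | x) = 0.0020475 / 0.02531625 ≈ 0.081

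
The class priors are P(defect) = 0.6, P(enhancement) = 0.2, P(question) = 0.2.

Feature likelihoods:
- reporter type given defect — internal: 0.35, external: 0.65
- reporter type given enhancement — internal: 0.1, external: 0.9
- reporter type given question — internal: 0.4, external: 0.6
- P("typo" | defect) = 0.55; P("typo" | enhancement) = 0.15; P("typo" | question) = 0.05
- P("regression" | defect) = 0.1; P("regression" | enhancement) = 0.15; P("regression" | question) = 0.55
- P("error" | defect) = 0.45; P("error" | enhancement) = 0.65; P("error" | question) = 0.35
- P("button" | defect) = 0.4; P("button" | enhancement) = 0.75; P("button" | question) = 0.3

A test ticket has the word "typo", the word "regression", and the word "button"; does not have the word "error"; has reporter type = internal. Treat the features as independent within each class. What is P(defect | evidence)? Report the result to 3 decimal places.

defect: 0.6 × 0.35 × 0.55 × 0.1 × (1−0.45) × 0.4 = 0.002541
enhancement: 0.2 × 0.1 × 0.15 × 0.15 × (1−0.65) × 0.75 = 0.000118125
question: 0.2 × 0.4 × 0.05 × 0.55 × (1−0.35) × 0.3 = 0.000429
P(defect | x) = 0.002541 / 0.003088125 ≈ 0.823

0.823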